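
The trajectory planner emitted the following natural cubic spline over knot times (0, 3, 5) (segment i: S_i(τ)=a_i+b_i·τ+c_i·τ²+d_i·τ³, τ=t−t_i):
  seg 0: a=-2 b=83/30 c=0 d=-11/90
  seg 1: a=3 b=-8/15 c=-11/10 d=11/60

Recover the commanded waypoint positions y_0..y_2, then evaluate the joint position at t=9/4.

y_0=-2 y_1=3 y_2=-1
S(9/4) = 1813/640

y_0 = S_0(0) = a_0 = -2
y_1 = S_1(0) = a_1 = 3
y_2 = S_1(2) = -1
t_q=9/4 is in segment 0 (τ=9/4); S_0(τ)=1813/640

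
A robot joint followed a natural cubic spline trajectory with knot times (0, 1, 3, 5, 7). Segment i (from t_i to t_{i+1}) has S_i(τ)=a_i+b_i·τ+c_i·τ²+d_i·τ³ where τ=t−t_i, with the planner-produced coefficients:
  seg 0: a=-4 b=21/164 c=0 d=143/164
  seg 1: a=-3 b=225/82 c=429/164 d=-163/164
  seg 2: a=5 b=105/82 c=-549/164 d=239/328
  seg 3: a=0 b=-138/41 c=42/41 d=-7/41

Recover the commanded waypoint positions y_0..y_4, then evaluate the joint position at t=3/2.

y_0 = S_0(0) = a_0 = -4
y_1 = S_1(0) = a_1 = -3
y_2 = S_2(0) = a_2 = 5
y_3 = S_3(0) = a_3 = 0
y_4 = S_3(2) = -4
t_q=3/2 is in segment 1 (τ=1/2); S_1(τ)=-1441/1312

y_0=-4 y_1=-3 y_2=5 y_3=0 y_4=-4
S(3/2) = -1441/1312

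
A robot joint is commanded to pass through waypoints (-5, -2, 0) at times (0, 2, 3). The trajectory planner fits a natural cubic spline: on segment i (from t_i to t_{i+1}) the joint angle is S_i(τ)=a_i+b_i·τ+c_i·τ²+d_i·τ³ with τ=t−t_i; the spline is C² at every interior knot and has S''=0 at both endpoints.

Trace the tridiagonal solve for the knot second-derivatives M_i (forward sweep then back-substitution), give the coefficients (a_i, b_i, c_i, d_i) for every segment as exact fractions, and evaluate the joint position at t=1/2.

  seg 0: a=-5 b=4/3 c=0 d=1/24
  seg 1: a=-2 b=11/6 c=1/4 d=-1/12
S(1/2) = -277/64

Δ: Δ0=3/2, Δ1=2
row 1: diag=6, rhs=3; c'=1/6, d'=1/2
back: M1=1/2
M: M0=0, M1=1/2, M2=0
seg 0: a=-5, c=M0/2=0, d=(M1−M0)/(6·2)=1/24, b=Δ0−h0·(2M0+M1)/6=4/3
seg 1: a=-2, c=M1/2=1/4, d=(M2−M1)/(6·1)=-1/12, b=Δ1−h1·(2M1+M2)/6=11/6
t_q=1/2 → seg 0, τ=1/2; S=-5+4/3·τ+0·τ²+1/24·τ³=-277/64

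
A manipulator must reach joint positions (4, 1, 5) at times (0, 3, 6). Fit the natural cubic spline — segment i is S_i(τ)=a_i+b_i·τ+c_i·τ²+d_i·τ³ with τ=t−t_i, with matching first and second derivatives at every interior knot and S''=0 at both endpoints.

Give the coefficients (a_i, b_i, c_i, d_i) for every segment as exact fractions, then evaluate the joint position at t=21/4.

  seg 0: a=4 b=-19/12 c=0 d=7/108
  seg 1: a=1 b=1/6 c=7/12 d=-7/108
S(21/4) = 919/256

Δ: Δ0=-1, Δ1=4/3
row 1: diag=12, rhs=14; c'=1/4, d'=7/6
back: M1=7/6
M: M0=0, M1=7/6, M2=0
seg 0: a=4, c=M0/2=0, d=(M1−M0)/(6·3)=7/108, b=Δ0−h0·(2M0+M1)/6=-19/12
seg 1: a=1, c=M1/2=7/12, d=(M2−M1)/(6·3)=-7/108, b=Δ1−h1·(2M1+M2)/6=1/6
t_q=21/4 → seg 1, τ=9/4; S=1+1/6·τ+7/12·τ²+-7/108·τ³=919/256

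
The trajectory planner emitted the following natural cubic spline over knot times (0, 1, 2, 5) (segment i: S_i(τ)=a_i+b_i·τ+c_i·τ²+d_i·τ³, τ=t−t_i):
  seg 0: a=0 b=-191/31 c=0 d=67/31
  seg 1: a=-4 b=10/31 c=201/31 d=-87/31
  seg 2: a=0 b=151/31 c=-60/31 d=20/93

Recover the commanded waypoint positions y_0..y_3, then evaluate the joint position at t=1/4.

y_0 = S_0(0) = a_0 = 0
y_1 = S_1(0) = a_1 = -4
y_2 = S_2(0) = a_2 = 0
y_3 = S_2(3) = 3
t_q=1/4 is in segment 0 (τ=1/4); S_0(τ)=-2989/1984

y_0=0 y_1=-4 y_2=0 y_3=3
S(1/4) = -2989/1984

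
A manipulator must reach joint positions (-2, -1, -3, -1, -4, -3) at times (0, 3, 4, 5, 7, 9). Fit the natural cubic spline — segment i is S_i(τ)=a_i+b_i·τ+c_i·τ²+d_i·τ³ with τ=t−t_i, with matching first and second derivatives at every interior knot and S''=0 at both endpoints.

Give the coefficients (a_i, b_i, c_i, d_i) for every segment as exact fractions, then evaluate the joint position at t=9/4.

Δ: Δ0=1/3, Δ1=-2, Δ2=2, Δ3=-3/2, Δ4=1/2
row 1: diag=8, rhs=-14; c'=1/8, d'=-7/4
row 2: denom=4−1·1/8=31/8; d'=(24−1·-7/4)/(31/8)=206/31
row 3: denom=6−1·8/31=178/31; d'=(-21−1·206/31)/(178/31)=-857/178
row 4: denom=8−2·31/89=650/89; d'=(12−2·-857/178)/(650/89)=77/26
back: M4=77/26
back: M3=-857/178−31/89·77/26=-76/13
back: M2=206/31−8/31·-76/13=106/13
back: M1=-7/4−1/8·106/13=-36/13
M: M0=0, M1=-36/13, M2=106/13, M3=-76/13, M4=77/26, M5=0
seg 0: a=-2, c=M0/2=0, d=(M1−M0)/(6·3)=-2/13, b=Δ0−h0·(2M0+M1)/6=67/39
seg 1: a=-1, c=M1/2=-18/13, d=(M2−M1)/(6·1)=71/39, b=Δ1−h1·(2M1+M2)/6=-95/39
seg 2: a=-3, c=M2/2=53/13, d=(M3−M2)/(6·1)=-7/3, b=Δ2−h2·(2M2+M3)/6=10/39
seg 3: a=-1, c=M3/2=-38/13, d=(M4−M3)/(6·2)=229/312, b=Δ3−h3·(2M3+M4)/6=55/39
seg 4: a=-4, c=M4/2=77/52, d=(M5−M4)/(6·2)=-77/312, b=Δ4−h4·(2M4+M5)/6=-115/78
t_q=9/4 → seg 0, τ=9/4; S=-2+67/39·τ+0·τ²+-2/13·τ³=47/416

  seg 0: a=-2 b=67/39 c=0 d=-2/13
  seg 1: a=-1 b=-95/39 c=-18/13 d=71/39
  seg 2: a=-3 b=10/39 c=53/13 d=-7/3
  seg 3: a=-1 b=55/39 c=-38/13 d=229/312
  seg 4: a=-4 b=-115/78 c=77/52 d=-77/312
S(9/4) = 47/416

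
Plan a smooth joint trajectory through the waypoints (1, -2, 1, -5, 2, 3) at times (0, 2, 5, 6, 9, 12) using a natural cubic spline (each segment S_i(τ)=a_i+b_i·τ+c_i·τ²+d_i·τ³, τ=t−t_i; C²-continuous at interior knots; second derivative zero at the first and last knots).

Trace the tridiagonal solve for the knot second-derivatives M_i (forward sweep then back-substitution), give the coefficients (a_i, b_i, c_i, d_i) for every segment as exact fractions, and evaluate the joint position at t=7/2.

Δ: Δ0=-3/2, Δ1=1, Δ2=-6, Δ3=7/3, Δ4=1/3
row 1: diag=10, rhs=15; c'=3/10, d'=3/2
row 2: denom=8−3·3/10=71/10; d'=(-42−3·3/2)/(71/10)=-465/71
row 3: denom=8−1·10/71=558/71; d'=(50−1·-465/71)/(558/71)=4015/558
row 4: denom=12−3·71/186=673/62; d'=(-12−3·4015/558)/(673/62)=-6247/2019
back: M4=-6247/2019
back: M3=4015/558−71/186·-6247/2019=16912/2019
back: M2=-465/71−10/71·16912/2019=-15605/2019
back: M1=3/2−3/10·-15605/2019=2570/673
M: M0=0, M1=2570/673, M2=-15605/2019, M3=16912/2019, M4=-6247/2019, M5=0
seg 0: a=1, c=M0/2=0, d=(M1−M0)/(6·2)=1285/4038, b=Δ0−h0·(2M0+M1)/6=-11197/4038
seg 1: a=-2, c=M1/2=1285/673, d=(M2−M1)/(6·3)=-23315/36342, b=Δ1−h1·(2M1+M2)/6=4223/4038
seg 2: a=1, c=M2/2=-15605/4038, d=(M3−M2)/(6·1)=3613/1346, b=Δ2−h2·(2M2+M3)/6=-9731/2019
seg 3: a=-5, c=M3/2=8456/2019, d=(M4−M3)/(6·3)=-23159/36342, b=Δ3−h3·(2M3+M4)/6=-18155/4038
seg 4: a=2, c=M4/2=-6247/4038, d=(M5−M4)/(6·3)=6247/36342, b=Δ4−h4·(2M4+M5)/6=6920/2019
t_q=7/2 → seg 1, τ=3/2; S=-2+4223/4038·τ+1285/673·τ²+-23315/36342·τ³=18301/10768

  seg 0: a=1 b=-11197/4038 c=0 d=1285/4038
  seg 1: a=-2 b=4223/4038 c=1285/673 d=-23315/36342
  seg 2: a=1 b=-9731/2019 c=-15605/4038 d=3613/1346
  seg 3: a=-5 b=-18155/4038 c=8456/2019 d=-23159/36342
  seg 4: a=2 b=6920/2019 c=-6247/4038 d=6247/36342
S(7/2) = 18301/10768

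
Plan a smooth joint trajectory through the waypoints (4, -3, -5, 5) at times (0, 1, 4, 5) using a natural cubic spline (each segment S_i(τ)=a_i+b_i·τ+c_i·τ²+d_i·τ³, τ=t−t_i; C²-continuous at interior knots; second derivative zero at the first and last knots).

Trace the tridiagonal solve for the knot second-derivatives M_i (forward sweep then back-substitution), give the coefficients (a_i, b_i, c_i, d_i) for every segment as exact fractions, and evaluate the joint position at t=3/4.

  seg 0: a=4 b=-1211/165 c=0 d=56/165
  seg 1: a=-3 b=-1043/165 c=56/55 d=13/45
  seg 2: a=-5 b=1252/165 c=199/55 d=-199/165
S(3/4) = -599/440

Δ: Δ0=-7, Δ1=-2/3, Δ2=10
row 1: diag=8, rhs=38; c'=3/8, d'=19/4
row 2: denom=8−3·3/8=55/8; d'=(64−3·19/4)/(55/8)=398/55
back: M2=398/55
back: M1=19/4−3/8·398/55=112/55
M: M0=0, M1=112/55, M2=398/55, M3=0
seg 0: a=4, c=M0/2=0, d=(M1−M0)/(6·1)=56/165, b=Δ0−h0·(2M0+M1)/6=-1211/165
seg 1: a=-3, c=M1/2=56/55, d=(M2−M1)/(6·3)=13/45, b=Δ1−h1·(2M1+M2)/6=-1043/165
seg 2: a=-5, c=M2/2=199/55, d=(M3−M2)/(6·1)=-199/165, b=Δ2−h2·(2M2+M3)/6=1252/165
t_q=3/4 → seg 0, τ=3/4; S=4+-1211/165·τ+0·τ²+56/165·τ³=-599/440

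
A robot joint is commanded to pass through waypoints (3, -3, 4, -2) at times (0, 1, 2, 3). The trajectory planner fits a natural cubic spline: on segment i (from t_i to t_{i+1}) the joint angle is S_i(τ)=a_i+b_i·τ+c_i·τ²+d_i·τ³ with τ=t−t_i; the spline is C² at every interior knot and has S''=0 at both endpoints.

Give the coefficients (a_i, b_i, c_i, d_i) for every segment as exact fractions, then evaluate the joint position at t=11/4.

  seg 0: a=3 b=-31/3 c=0 d=13/3
  seg 1: a=-3 b=8/3 c=13 d=-26/3
  seg 2: a=4 b=8/3 c=-13 d=13/3
S(11/4) = 33/64

Δ: Δ0=-6, Δ1=7, Δ2=-6
row 1: diag=4, rhs=78; c'=1/4, d'=39/2
row 2: denom=4−1·1/4=15/4; d'=(-78−1·39/2)/(15/4)=-26
back: M2=-26
back: M1=39/2−1/4·-26=26
M: M0=0, M1=26, M2=-26, M3=0
seg 0: a=3, c=M0/2=0, d=(M1−M0)/(6·1)=13/3, b=Δ0−h0·(2M0+M1)/6=-31/3
seg 1: a=-3, c=M1/2=13, d=(M2−M1)/(6·1)=-26/3, b=Δ1−h1·(2M1+M2)/6=8/3
seg 2: a=4, c=M2/2=-13, d=(M3−M2)/(6·1)=13/3, b=Δ2−h2·(2M2+M3)/6=8/3
t_q=11/4 → seg 2, τ=3/4; S=4+8/3·τ+-13·τ²+13/3·τ³=33/64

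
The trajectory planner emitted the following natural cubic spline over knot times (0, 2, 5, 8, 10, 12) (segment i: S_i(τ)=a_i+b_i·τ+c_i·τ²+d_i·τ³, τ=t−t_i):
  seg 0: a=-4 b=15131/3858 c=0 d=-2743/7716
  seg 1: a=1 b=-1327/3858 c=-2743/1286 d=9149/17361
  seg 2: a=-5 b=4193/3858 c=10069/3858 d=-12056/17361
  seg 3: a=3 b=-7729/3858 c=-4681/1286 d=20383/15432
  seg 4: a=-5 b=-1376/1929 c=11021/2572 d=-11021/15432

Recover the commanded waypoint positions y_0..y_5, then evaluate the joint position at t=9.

y_0=-4 y_1=1 y_2=-5 y_3=3 y_4=-5 y_5=5
S(9) = -6803/5144

y_0 = S_0(0) = a_0 = -4
y_1 = S_1(0) = a_1 = 1
y_2 = S_2(0) = a_2 = -5
y_3 = S_3(0) = a_3 = 3
y_4 = S_4(0) = a_4 = -5
y_5 = S_4(2) = 5
t_q=9 is in segment 3 (τ=1); S_3(τ)=-6803/5144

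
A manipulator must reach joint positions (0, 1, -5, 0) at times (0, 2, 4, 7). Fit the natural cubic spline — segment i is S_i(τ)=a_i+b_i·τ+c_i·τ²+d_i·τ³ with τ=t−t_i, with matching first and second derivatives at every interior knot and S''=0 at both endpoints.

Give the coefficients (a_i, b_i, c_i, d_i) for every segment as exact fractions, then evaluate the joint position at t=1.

  seg 0: a=0 b=5/3 c=0 d=-7/24
  seg 1: a=1 b=-11/6 c=-7/4 d=7/12
  seg 2: a=-5 b=-11/6 c=7/4 d=-7/36
S(1) = 11/8

Δ: Δ0=1/2, Δ1=-3, Δ2=5/3
row 1: diag=8, rhs=-21; c'=1/4, d'=-21/8
row 2: denom=10−2·1/4=19/2; d'=(28−2·-21/8)/(19/2)=7/2
back: M2=7/2
back: M1=-21/8−1/4·7/2=-7/2
M: M0=0, M1=-7/2, M2=7/2, M3=0
seg 0: a=0, c=M0/2=0, d=(M1−M0)/(6·2)=-7/24, b=Δ0−h0·(2M0+M1)/6=5/3
seg 1: a=1, c=M1/2=-7/4, d=(M2−M1)/(6·2)=7/12, b=Δ1−h1·(2M1+M2)/6=-11/6
seg 2: a=-5, c=M2/2=7/4, d=(M3−M2)/(6·3)=-7/36, b=Δ2−h2·(2M2+M3)/6=-11/6
t_q=1 → seg 0, τ=1; S=0+5/3·τ+0·τ²+-7/24·τ³=11/8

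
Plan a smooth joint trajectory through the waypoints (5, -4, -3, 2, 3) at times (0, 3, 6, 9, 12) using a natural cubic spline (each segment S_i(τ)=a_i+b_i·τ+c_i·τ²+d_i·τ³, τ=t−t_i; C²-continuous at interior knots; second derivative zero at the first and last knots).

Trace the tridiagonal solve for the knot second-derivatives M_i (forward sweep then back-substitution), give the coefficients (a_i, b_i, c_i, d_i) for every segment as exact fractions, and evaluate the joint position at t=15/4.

  seg 0: a=5 b=-317/84 c=0 d=65/756
  seg 1: a=-4 b=-61/42 c=65/84 d=-5/84
  seg 2: a=-3 b=19/12 c=5/21 d=-53/756
  seg 3: a=2 b=47/42 c=-11/28 d=11/252
S(15/4) = -8385/1792

Δ: Δ0=-3, Δ1=1/3, Δ2=5/3, Δ3=1/3
row 1: diag=12, rhs=20; c'=1/4, d'=5/3
row 2: denom=12−3·1/4=45/4; d'=(8−3·5/3)/(45/4)=4/15
row 3: denom=12−3·4/15=56/5; d'=(-8−3·4/15)/(56/5)=-11/14
back: M3=-11/14
back: M2=4/15−4/15·-11/14=10/21
back: M1=5/3−1/4·10/21=65/42
M: M0=0, M1=65/42, M2=10/21, M3=-11/14, M4=0
seg 0: a=5, c=M0/2=0, d=(M1−M0)/(6·3)=65/756, b=Δ0−h0·(2M0+M1)/6=-317/84
seg 1: a=-4, c=M1/2=65/84, d=(M2−M1)/(6·3)=-5/84, b=Δ1−h1·(2M1+M2)/6=-61/42
seg 2: a=-3, c=M2/2=5/21, d=(M3−M2)/(6·3)=-53/756, b=Δ2−h2·(2M2+M3)/6=19/12
seg 3: a=2, c=M3/2=-11/28, d=(M4−M3)/(6·3)=11/252, b=Δ3−h3·(2M3+M4)/6=47/42
t_q=15/4 → seg 1, τ=3/4; S=-4+-61/42·τ+65/84·τ²+-5/84·τ³=-8385/1792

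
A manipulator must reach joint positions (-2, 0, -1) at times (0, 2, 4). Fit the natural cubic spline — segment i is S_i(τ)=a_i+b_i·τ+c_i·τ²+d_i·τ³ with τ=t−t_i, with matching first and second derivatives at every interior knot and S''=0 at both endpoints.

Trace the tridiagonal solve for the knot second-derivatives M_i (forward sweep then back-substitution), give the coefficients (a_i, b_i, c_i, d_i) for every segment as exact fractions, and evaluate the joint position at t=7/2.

  seg 0: a=-2 b=11/8 c=0 d=-3/32
  seg 1: a=0 b=1/4 c=-9/16 d=3/32
S(7/2) = -147/256

Δ: Δ0=1, Δ1=-1/2
row 1: diag=8, rhs=-9; c'=1/4, d'=-9/8
back: M1=-9/8
M: M0=0, M1=-9/8, M2=0
seg 0: a=-2, c=M0/2=0, d=(M1−M0)/(6·2)=-3/32, b=Δ0−h0·(2M0+M1)/6=11/8
seg 1: a=0, c=M1/2=-9/16, d=(M2−M1)/(6·2)=3/32, b=Δ1−h1·(2M1+M2)/6=1/4
t_q=7/2 → seg 1, τ=3/2; S=0+1/4·τ+-9/16·τ²+3/32·τ³=-147/256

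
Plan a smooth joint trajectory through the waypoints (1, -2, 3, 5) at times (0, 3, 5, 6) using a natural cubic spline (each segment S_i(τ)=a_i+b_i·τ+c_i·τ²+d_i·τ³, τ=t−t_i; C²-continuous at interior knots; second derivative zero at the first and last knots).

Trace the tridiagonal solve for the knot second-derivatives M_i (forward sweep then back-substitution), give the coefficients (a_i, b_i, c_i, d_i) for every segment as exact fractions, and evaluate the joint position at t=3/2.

  seg 0: a=1 b=-61/28 c=0 d=11/84
  seg 1: a=-2 b=19/14 c=33/28 d=-17/56
  seg 2: a=3 b=17/7 c=-9/14 d=3/14
S(3/2) = -409/224

Δ: Δ0=-1, Δ1=5/2, Δ2=2
row 1: diag=10, rhs=21; c'=1/5, d'=21/10
row 2: denom=6−2·1/5=28/5; d'=(-3−2·21/10)/(28/5)=-9/7
back: M2=-9/7
back: M1=21/10−1/5·-9/7=33/14
M: M0=0, M1=33/14, M2=-9/7, M3=0
seg 0: a=1, c=M0/2=0, d=(M1−M0)/(6·3)=11/84, b=Δ0−h0·(2M0+M1)/6=-61/28
seg 1: a=-2, c=M1/2=33/28, d=(M2−M1)/(6·2)=-17/56, b=Δ1−h1·(2M1+M2)/6=19/14
seg 2: a=3, c=M2/2=-9/14, d=(M3−M2)/(6·1)=3/14, b=Δ2−h2·(2M2+M3)/6=17/7
t_q=3/2 → seg 0, τ=3/2; S=1+-61/28·τ+0·τ²+11/84·τ³=-409/224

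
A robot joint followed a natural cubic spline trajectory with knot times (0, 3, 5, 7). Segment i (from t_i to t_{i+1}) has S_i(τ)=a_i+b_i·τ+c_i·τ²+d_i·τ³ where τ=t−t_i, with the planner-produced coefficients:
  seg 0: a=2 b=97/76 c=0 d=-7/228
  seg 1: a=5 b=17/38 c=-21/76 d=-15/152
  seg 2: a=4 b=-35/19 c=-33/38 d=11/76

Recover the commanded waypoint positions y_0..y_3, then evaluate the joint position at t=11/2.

y_0=2 y_1=5 y_2=4 y_3=-2
S(11/2) = 1751/608

y_0 = S_0(0) = a_0 = 2
y_1 = S_1(0) = a_1 = 5
y_2 = S_2(0) = a_2 = 4
y_3 = S_2(2) = -2
t_q=11/2 is in segment 2 (τ=1/2); S_2(τ)=1751/608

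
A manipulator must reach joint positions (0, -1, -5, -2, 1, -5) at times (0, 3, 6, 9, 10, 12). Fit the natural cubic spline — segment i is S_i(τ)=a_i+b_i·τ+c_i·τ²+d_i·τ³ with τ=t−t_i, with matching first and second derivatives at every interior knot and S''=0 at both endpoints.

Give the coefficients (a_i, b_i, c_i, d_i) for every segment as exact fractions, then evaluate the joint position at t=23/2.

  seg 0: a=0 b=44/1899 c=0 d=-677/17091
  seg 1: a=-1 b=-1987/1899 c=-677/1899 d=1486/17091
  seg 2: a=-5 b=-1591/1899 c=809/1899 d=1063/17091
  seg 3: a=-2 b=6452/1899 c=208/211 d=-2627/1899
  seg 4: a=1 b=2315/1899 c=-2003/633 d=2003/3798
S(23/2) = -25433/10128

Δ: Δ0=-1/3, Δ1=-4/3, Δ2=1, Δ3=3, Δ4=-3
row 1: diag=12, rhs=-6; c'=1/4, d'=-1/2
row 2: denom=12−3·1/4=45/4; d'=(14−3·-1/2)/(45/4)=62/45
row 3: denom=8−3·4/15=36/5; d'=(12−3·62/45)/(36/5)=59/54
row 4: denom=6−1·5/36=211/36; d'=(-36−1·59/54)/(211/36)=-4006/633
back: M4=-4006/633
back: M3=59/54−5/36·-4006/633=416/211
back: M2=62/45−4/15·416/211=1618/1899
back: M1=-1/2−1/4·1618/1899=-1354/1899
M: M0=0, M1=-1354/1899, M2=1618/1899, M3=416/211, M4=-4006/633, M5=0
seg 0: a=0, c=M0/2=0, d=(M1−M0)/(6·3)=-677/17091, b=Δ0−h0·(2M0+M1)/6=44/1899
seg 1: a=-1, c=M1/2=-677/1899, d=(M2−M1)/(6·3)=1486/17091, b=Δ1−h1·(2M1+M2)/6=-1987/1899
seg 2: a=-5, c=M2/2=809/1899, d=(M3−M2)/(6·3)=1063/17091, b=Δ2−h2·(2M2+M3)/6=-1591/1899
seg 3: a=-2, c=M3/2=208/211, d=(M4−M3)/(6·1)=-2627/1899, b=Δ3−h3·(2M3+M4)/6=6452/1899
seg 4: a=1, c=M4/2=-2003/633, d=(M5−M4)/(6·2)=2003/3798, b=Δ4−h4·(2M4+M5)/6=2315/1899
t_q=23/2 → seg 4, τ=3/2; S=1+2315/1899·τ+-2003/633·τ²+2003/3798·τ³=-25433/10128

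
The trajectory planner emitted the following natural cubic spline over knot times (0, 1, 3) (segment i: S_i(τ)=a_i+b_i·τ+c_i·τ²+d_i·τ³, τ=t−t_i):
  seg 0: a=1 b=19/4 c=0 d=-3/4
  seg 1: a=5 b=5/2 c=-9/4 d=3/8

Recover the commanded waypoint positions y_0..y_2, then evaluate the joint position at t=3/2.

y_0=1 y_1=5 y_2=4
S(3/2) = 367/64

y_0 = S_0(0) = a_0 = 1
y_1 = S_1(0) = a_1 = 5
y_2 = S_1(2) = 4
t_q=3/2 is in segment 1 (τ=1/2); S_1(τ)=367/64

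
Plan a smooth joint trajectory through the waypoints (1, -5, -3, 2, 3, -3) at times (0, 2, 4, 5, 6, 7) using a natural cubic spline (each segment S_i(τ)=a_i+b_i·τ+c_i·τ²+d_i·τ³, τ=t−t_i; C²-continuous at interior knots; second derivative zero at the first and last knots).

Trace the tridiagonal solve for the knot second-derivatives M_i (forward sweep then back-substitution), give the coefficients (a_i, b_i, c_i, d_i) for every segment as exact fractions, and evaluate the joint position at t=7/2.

Δ: Δ0=-3, Δ1=1, Δ2=5, Δ3=1, Δ4=-6
row 1: diag=8, rhs=24; c'=1/4, d'=3
row 2: denom=6−2·1/4=11/2; d'=(24−2·3)/(11/2)=36/11
row 3: denom=4−1·2/11=42/11; d'=(-24−1·36/11)/(42/11)=-50/7
row 4: denom=4−1·11/42=157/42; d'=(-42−1·-50/7)/(157/42)=-1464/157
back: M4=-1464/157
back: M3=-50/7−11/42·-1464/157=-738/157
back: M2=36/11−2/11·-738/157=648/157
back: M1=3−1/4·648/157=309/157
M: M0=0, M1=309/157, M2=648/157, M3=-738/157, M4=-1464/157, M5=0
seg 0: a=1, c=M0/2=0, d=(M1−M0)/(6·2)=103/628, b=Δ0−h0·(2M0+M1)/6=-574/157
seg 1: a=-5, c=M1/2=309/314, d=(M2−M1)/(6·2)=113/628, b=Δ1−h1·(2M1+M2)/6=-265/157
seg 2: a=-3, c=M2/2=324/157, d=(M3−M2)/(6·1)=-231/157, b=Δ2−h2·(2M2+M3)/6=692/157
seg 3: a=2, c=M3/2=-369/157, d=(M4−M3)/(6·1)=-121/157, b=Δ3−h3·(2M3+M4)/6=647/157
seg 4: a=3, c=M4/2=-732/157, d=(M5−M4)/(6·1)=244/157, b=Δ4−h4·(2M4+M5)/6=-454/157
t_q=7/2 → seg 1, τ=3/2; S=-5+-265/157·τ+309/314·τ²+113/628·τ³=-23665/5024

  seg 0: a=1 b=-574/157 c=0 d=103/628
  seg 1: a=-5 b=-265/157 c=309/314 d=113/628
  seg 2: a=-3 b=692/157 c=324/157 d=-231/157
  seg 3: a=2 b=647/157 c=-369/157 d=-121/157
  seg 4: a=3 b=-454/157 c=-732/157 d=244/157
S(7/2) = -23665/5024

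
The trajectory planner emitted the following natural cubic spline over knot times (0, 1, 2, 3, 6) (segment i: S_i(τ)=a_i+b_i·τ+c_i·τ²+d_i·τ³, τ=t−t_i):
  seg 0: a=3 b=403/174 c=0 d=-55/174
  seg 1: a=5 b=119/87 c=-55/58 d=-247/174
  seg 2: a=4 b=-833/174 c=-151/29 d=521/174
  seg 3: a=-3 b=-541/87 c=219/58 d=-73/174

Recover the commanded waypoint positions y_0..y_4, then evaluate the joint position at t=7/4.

y_0 = S_0(0) = a_0 = 3
y_1 = S_1(0) = a_1 = 5
y_2 = S_2(0) = a_2 = 4
y_3 = S_3(0) = a_3 = -3
y_4 = S_3(3) = 1
t_q=7/4 is in segment 1 (τ=3/4); S_1(τ)=18165/3712

y_0=3 y_1=5 y_2=4 y_3=-3 y_4=1
S(7/4) = 18165/3712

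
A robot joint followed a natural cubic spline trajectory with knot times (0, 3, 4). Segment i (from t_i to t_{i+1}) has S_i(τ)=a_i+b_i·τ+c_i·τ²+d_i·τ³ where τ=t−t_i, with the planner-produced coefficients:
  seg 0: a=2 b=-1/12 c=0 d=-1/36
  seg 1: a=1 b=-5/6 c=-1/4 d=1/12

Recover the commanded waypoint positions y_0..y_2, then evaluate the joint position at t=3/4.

y_0 = S_0(0) = a_0 = 2
y_1 = S_1(0) = a_1 = 1
y_2 = S_1(1) = 0
t_q=3/4 is in segment 0 (τ=3/4); S_0(τ)=493/256

y_0=2 y_1=1 y_2=0
S(3/4) = 493/256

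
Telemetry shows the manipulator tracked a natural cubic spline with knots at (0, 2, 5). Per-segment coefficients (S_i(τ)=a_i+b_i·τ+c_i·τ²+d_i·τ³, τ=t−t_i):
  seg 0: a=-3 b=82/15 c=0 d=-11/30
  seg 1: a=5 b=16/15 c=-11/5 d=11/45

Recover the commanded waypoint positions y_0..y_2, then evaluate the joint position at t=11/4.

y_0 = S_0(0) = a_0 = -3
y_1 = S_1(0) = a_1 = 5
y_2 = S_1(3) = -5
t_q=11/4 is in segment 1 (τ=3/4); S_1(τ)=1493/320

y_0=-3 y_1=5 y_2=-5
S(11/4) = 1493/320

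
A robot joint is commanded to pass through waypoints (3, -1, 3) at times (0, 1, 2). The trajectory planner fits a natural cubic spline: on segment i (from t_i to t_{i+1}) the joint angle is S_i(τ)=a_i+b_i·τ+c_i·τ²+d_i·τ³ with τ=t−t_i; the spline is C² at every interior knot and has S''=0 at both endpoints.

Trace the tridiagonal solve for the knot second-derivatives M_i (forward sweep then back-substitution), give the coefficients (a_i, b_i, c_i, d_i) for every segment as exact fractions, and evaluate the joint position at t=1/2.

  seg 0: a=3 b=-6 c=0 d=2
  seg 1: a=-1 b=0 c=6 d=-2
S(1/2) = 1/4

Δ: Δ0=-4, Δ1=4
row 1: diag=4, rhs=48; c'=1/4, d'=12
back: M1=12
M: M0=0, M1=12, M2=0
seg 0: a=3, c=M0/2=0, d=(M1−M0)/(6·1)=2, b=Δ0−h0·(2M0+M1)/6=-6
seg 1: a=-1, c=M1/2=6, d=(M2−M1)/(6·1)=-2, b=Δ1−h1·(2M1+M2)/6=0
t_q=1/2 → seg 0, τ=1/2; S=3+-6·τ+0·τ²+2·τ³=1/4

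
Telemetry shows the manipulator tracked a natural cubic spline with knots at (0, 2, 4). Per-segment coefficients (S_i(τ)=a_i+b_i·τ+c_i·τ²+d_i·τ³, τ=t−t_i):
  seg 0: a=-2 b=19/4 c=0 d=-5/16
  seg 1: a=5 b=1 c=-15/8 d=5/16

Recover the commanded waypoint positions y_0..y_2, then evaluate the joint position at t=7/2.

y_0=-2 y_1=5 y_2=2
S(7/2) = 427/128

y_0 = S_0(0) = a_0 = -2
y_1 = S_1(0) = a_1 = 5
y_2 = S_1(2) = 2
t_q=7/2 is in segment 1 (τ=3/2); S_1(τ)=427/128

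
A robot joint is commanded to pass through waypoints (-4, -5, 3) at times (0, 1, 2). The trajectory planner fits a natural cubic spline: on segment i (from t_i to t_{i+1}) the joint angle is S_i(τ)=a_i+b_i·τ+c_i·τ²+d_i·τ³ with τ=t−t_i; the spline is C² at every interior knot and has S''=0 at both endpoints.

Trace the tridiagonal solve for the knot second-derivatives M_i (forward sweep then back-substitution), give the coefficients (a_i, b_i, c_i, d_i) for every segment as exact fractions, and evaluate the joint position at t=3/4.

Δ: Δ0=-1, Δ1=8
row 1: diag=4, rhs=54; c'=1/4, d'=27/2
back: M1=27/2
M: M0=0, M1=27/2, M2=0
seg 0: a=-4, c=M0/2=0, d=(M1−M0)/(6·1)=9/4, b=Δ0−h0·(2M0+M1)/6=-13/4
seg 1: a=-5, c=M1/2=27/4, d=(M2−M1)/(6·1)=-9/4, b=Δ1−h1·(2M1+M2)/6=7/2
t_q=3/4 → seg 0, τ=3/4; S=-4+-13/4·τ+0·τ²+9/4·τ³=-1405/256

  seg 0: a=-4 b=-13/4 c=0 d=9/4
  seg 1: a=-5 b=7/2 c=27/4 d=-9/4
S(3/4) = -1405/256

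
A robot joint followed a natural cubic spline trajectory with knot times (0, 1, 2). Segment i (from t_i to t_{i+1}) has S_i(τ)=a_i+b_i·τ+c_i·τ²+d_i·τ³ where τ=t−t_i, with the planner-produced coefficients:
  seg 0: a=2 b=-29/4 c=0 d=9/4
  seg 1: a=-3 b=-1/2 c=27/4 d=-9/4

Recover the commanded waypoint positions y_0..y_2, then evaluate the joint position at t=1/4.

y_0=2 y_1=-3 y_2=1
S(1/4) = 57/256

y_0 = S_0(0) = a_0 = 2
y_1 = S_1(0) = a_1 = -3
y_2 = S_1(1) = 1
t_q=1/4 is in segment 0 (τ=1/4); S_0(τ)=57/256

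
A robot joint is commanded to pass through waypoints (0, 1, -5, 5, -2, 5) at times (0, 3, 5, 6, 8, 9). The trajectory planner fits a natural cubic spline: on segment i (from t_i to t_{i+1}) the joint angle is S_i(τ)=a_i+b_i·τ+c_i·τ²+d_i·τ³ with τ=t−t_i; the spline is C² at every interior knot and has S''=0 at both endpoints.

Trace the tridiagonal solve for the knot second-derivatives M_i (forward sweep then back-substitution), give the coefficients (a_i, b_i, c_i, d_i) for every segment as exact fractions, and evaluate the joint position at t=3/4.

Δ: Δ0=1/3, Δ1=-3, Δ2=10, Δ3=-7/2, Δ4=7
row 1: diag=10, rhs=-20; c'=1/5, d'=-2
row 2: denom=6−2·1/5=28/5; d'=(78−2·-2)/(28/5)=205/14
row 3: denom=6−1·5/28=163/28; d'=(-81−1·205/14)/(163/28)=-2678/163
row 4: denom=6−2·56/163=866/163; d'=(63−2·-2678/163)/(866/163)=15625/866
back: M4=15625/866
back: M3=-2678/163−56/163·15625/866=-9798/433
back: M2=205/14−5/28·-9798/433=8090/433
back: M1=-2−1/5·8090/433=-2484/433
M: M0=0, M1=-2484/433, M2=8090/433, M3=-9798/433, M4=15625/866, M5=0
seg 0: a=0, c=M0/2=0, d=(M1−M0)/(6·3)=-138/433, b=Δ0−h0·(2M0+M1)/6=4159/1299
seg 1: a=1, c=M1/2=-1242/433, d=(M2−M1)/(6·2)=5287/2598, b=Δ1−h1·(2M1+M2)/6=-7019/1299
seg 2: a=-5, c=M2/2=4045/433, d=(M3−M2)/(6·1)=-8944/1299, b=Δ2−h2·(2M2+M3)/6=9799/1299
seg 3: a=5, c=M3/2=-4899/433, d=(M4−M3)/(6·2)=35221/10392, b=Δ3−h3·(2M3+M4)/6=7237/1299
seg 4: a=-2, c=M4/2=15625/1732, d=(M5−M4)/(6·1)=-15625/5196, b=Δ4−h4·(2M4+M5)/6=2561/2598
t_q=3/4 → seg 0, τ=3/4; S=0+4159/1299·τ+0·τ²+-138/433·τ³=31409/13856

  seg 0: a=0 b=4159/1299 c=0 d=-138/433
  seg 1: a=1 b=-7019/1299 c=-1242/433 d=5287/2598
  seg 2: a=-5 b=9799/1299 c=4045/433 d=-8944/1299
  seg 3: a=5 b=7237/1299 c=-4899/433 d=35221/10392
  seg 4: a=-2 b=2561/2598 c=15625/1732 d=-15625/5196
S(3/4) = 31409/13856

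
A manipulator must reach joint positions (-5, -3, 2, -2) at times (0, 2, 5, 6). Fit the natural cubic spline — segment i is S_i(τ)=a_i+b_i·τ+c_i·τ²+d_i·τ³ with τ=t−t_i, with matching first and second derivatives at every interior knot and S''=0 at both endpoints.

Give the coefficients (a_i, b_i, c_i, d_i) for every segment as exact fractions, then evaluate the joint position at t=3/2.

Δ: Δ0=1, Δ1=5/3, Δ2=-4
row 1: diag=10, rhs=4; c'=3/10, d'=2/5
row 2: denom=8−3·3/10=71/10; d'=(-34−3·2/5)/(71/10)=-352/71
back: M2=-352/71
back: M1=2/5−3/10·-352/71=134/71
M: M0=0, M1=134/71, M2=-352/71, M3=0
seg 0: a=-5, c=M0/2=0, d=(M1−M0)/(6·2)=67/426, b=Δ0−h0·(2M0+M1)/6=79/213
seg 1: a=-3, c=M1/2=67/71, d=(M2−M1)/(6·3)=-27/71, b=Δ1−h1·(2M1+M2)/6=481/213
seg 2: a=2, c=M2/2=-176/71, d=(M3−M2)/(6·1)=176/213, b=Δ2−h2·(2M2+M3)/6=-500/213
t_q=3/2 → seg 0, τ=3/2; S=-5+79/213·τ+0·τ²+67/426·τ³=-4445/1136

  seg 0: a=-5 b=79/213 c=0 d=67/426
  seg 1: a=-3 b=481/213 c=67/71 d=-27/71
  seg 2: a=2 b=-500/213 c=-176/71 d=176/213
S(3/2) = -4445/1136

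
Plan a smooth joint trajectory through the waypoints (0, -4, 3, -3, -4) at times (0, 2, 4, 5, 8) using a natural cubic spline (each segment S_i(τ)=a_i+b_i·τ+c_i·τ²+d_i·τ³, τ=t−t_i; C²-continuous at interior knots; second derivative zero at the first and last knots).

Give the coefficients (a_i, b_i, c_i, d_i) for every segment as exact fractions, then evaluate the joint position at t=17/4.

Δ: Δ0=-2, Δ1=7/2, Δ2=-6, Δ3=-1/3
row 1: diag=8, rhs=33; c'=1/4, d'=33/8
row 2: denom=6−2·1/4=11/2; d'=(-57−2·33/8)/(11/2)=-261/22
row 3: denom=8−1·2/11=86/11; d'=(34−1·-261/22)/(86/11)=1009/172
back: M3=1009/172
back: M2=-261/22−2/11·1009/172=-556/43
back: M1=33/8−1/4·-556/43=2531/344
M: M0=0, M1=2531/344, M2=-556/43, M3=1009/172, M4=0
seg 0: a=0, c=M0/2=0, d=(M1−M0)/(6·2)=2531/4128, b=Δ0−h0·(2M0+M1)/6=-4595/1032
seg 1: a=-4, c=M1/2=2531/688, d=(M2−M1)/(6·2)=-6979/4128, b=Δ1−h1·(2M1+M2)/6=1499/516
seg 2: a=3, c=M2/2=-278/43, d=(M3−M2)/(6·1)=3233/1032, b=Δ2−h2·(2M2+M3)/6=-2753/1032
seg 3: a=-3, c=M3/2=1009/344, d=(M4−M3)/(6·3)=-1009/3096, b=Δ3−h3·(2M3+M4)/6=-3199/516
t_q=17/4 → seg 2, τ=1/4; S=3+-2753/1032·τ+-278/43·τ²+3233/1032·τ³=43547/22016

  seg 0: a=0 b=-4595/1032 c=0 d=2531/4128
  seg 1: a=-4 b=1499/516 c=2531/688 d=-6979/4128
  seg 2: a=3 b=-2753/1032 c=-278/43 d=3233/1032
  seg 3: a=-3 b=-3199/516 c=1009/344 d=-1009/3096
S(17/4) = 43547/22016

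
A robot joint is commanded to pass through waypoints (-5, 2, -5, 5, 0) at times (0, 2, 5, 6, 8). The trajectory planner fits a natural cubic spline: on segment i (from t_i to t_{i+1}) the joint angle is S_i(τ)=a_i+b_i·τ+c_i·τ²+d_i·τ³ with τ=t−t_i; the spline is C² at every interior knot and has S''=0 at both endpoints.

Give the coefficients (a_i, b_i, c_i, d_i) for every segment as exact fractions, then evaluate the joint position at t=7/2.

  seg 0: a=-5 b=3785/624 c=0 d=-1601/2496
  seg 1: a=2 b=-509/312 c=-1601/416 d=347/288
  seg 2: a=-5 b=9745/1248 c=1455/208 d=-5995/1248
  seg 3: a=5 b=2305/312 c=-3085/416 d=3085/2496
S(7/2) = -16773/3328

Δ: Δ0=7/2, Δ1=-7/3, Δ2=10, Δ3=-5/2
row 1: diag=10, rhs=-35; c'=3/10, d'=-7/2
row 2: denom=8−3·3/10=71/10; d'=(74−3·-7/2)/(71/10)=845/71
row 3: denom=6−1·10/71=416/71; d'=(-75−1·845/71)/(416/71)=-3085/208
back: M3=-3085/208
back: M2=845/71−10/71·-3085/208=1455/104
back: M1=-7/2−3/10·1455/104=-1601/208
M: M0=0, M1=-1601/208, M2=1455/104, M3=-3085/208, M4=0
seg 0: a=-5, c=M0/2=0, d=(M1−M0)/(6·2)=-1601/2496, b=Δ0−h0·(2M0+M1)/6=3785/624
seg 1: a=2, c=M1/2=-1601/416, d=(M2−M1)/(6·3)=347/288, b=Δ1−h1·(2M1+M2)/6=-509/312
seg 2: a=-5, c=M2/2=1455/208, d=(M3−M2)/(6·1)=-5995/1248, b=Δ2−h2·(2M2+M3)/6=9745/1248
seg 3: a=5, c=M3/2=-3085/416, d=(M4−M3)/(6·2)=3085/2496, b=Δ3−h3·(2M3+M4)/6=2305/312
t_q=7/2 → seg 1, τ=3/2; S=2+-509/312·τ+-1601/416·τ²+347/288·τ³=-16773/3328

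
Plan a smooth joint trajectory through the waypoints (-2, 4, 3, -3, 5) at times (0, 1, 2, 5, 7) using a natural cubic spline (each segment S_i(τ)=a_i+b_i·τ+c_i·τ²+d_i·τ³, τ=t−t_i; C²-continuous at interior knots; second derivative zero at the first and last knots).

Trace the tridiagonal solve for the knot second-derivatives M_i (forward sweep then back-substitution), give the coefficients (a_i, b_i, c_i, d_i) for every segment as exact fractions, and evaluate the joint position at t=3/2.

Δ: Δ0=6, Δ1=-1, Δ2=-2, Δ3=4
row 1: diag=4, rhs=-42; c'=1/4, d'=-21/2
row 2: denom=8−1·1/4=31/4; d'=(-6−1·-21/2)/(31/4)=18/31
row 3: denom=10−3·12/31=274/31; d'=(36−3·18/31)/(274/31)=531/137
back: M3=531/137
back: M2=18/31−12/31·531/137=-126/137
back: M1=-21/2−1/4·-126/137=-1407/137
M: M0=0, M1=-1407/137, M2=-126/137, M3=531/137, M4=0
seg 0: a=-2, c=M0/2=0, d=(M1−M0)/(6·1)=-469/274, b=Δ0−h0·(2M0+M1)/6=2113/274
seg 1: a=4, c=M1/2=-1407/274, d=(M2−M1)/(6·1)=427/274, b=Δ1−h1·(2M1+M2)/6=353/137
seg 2: a=3, c=M2/2=-63/137, d=(M3−M2)/(6·3)=73/274, b=Δ2−h2·(2M2+M3)/6=-827/274
seg 3: a=-3, c=M3/2=531/274, d=(M4−M3)/(6·2)=-177/548, b=Δ3−h3·(2M3+M4)/6=194/137
t_q=3/2 → seg 1, τ=1/2; S=4+353/137·τ+-1407/274·τ²+427/274·τ³=9205/2192

  seg 0: a=-2 b=2113/274 c=0 d=-469/274
  seg 1: a=4 b=353/137 c=-1407/274 d=427/274
  seg 2: a=3 b=-827/274 c=-63/137 d=73/274
  seg 3: a=-3 b=194/137 c=531/274 d=-177/548
S(3/2) = 9205/2192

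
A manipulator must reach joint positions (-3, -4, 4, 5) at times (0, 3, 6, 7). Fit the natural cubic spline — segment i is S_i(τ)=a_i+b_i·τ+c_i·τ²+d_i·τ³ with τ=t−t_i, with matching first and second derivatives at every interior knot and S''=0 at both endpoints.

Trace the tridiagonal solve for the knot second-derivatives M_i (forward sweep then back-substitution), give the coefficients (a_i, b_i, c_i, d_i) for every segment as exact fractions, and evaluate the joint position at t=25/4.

Δ: Δ0=-1/3, Δ1=8/3, Δ2=1
row 1: diag=12, rhs=18; c'=1/4, d'=3/2
row 2: denom=8−3·1/4=29/4; d'=(-10−3·3/2)/(29/4)=-2
back: M2=-2
back: M1=3/2−1/4·-2=2
M: M0=0, M1=2, M2=-2, M3=0
seg 0: a=-3, c=M0/2=0, d=(M1−M0)/(6·3)=1/9, b=Δ0−h0·(2M0+M1)/6=-4/3
seg 1: a=-4, c=M1/2=1, d=(M2−M1)/(6·3)=-2/9, b=Δ1−h1·(2M1+M2)/6=5/3
seg 2: a=4, c=M2/2=-1, d=(M3−M2)/(6·1)=1/3, b=Δ2−h2·(2M2+M3)/6=5/3
t_q=25/4 → seg 2, τ=1/4; S=4+5/3·τ+-1·τ²+1/3·τ³=279/64

  seg 0: a=-3 b=-4/3 c=0 d=1/9
  seg 1: a=-4 b=5/3 c=1 d=-2/9
  seg 2: a=4 b=5/3 c=-1 d=1/3
S(25/4) = 279/64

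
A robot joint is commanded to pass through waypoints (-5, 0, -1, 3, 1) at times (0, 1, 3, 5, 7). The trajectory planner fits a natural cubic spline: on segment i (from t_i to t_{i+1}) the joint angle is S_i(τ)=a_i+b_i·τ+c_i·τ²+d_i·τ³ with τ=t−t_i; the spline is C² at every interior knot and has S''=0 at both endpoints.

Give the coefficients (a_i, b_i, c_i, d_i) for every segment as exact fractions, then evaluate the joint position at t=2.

  seg 0: a=-5 b=1011/164 c=0 d=-191/164
  seg 1: a=0 b=219/82 c=-573/164 d=313/328
  seg 2: a=-1 b=6/41 c=183/82 d=-107/164
  seg 3: a=3 b=51/41 c=-69/41 d=23/82
S(2) = 43/328

Δ: Δ0=5, Δ1=-1/2, Δ2=2, Δ3=-1
row 1: diag=6, rhs=-33; c'=1/3, d'=-11/2
row 2: denom=8−2·1/3=22/3; d'=(15−2·-11/2)/(22/3)=39/11
row 3: denom=8−2·3/11=82/11; d'=(-18−2·39/11)/(82/11)=-138/41
back: M3=-138/41
back: M2=39/11−3/11·-138/41=183/41
back: M1=-11/2−1/3·183/41=-573/82
M: M0=0, M1=-573/82, M2=183/41, M3=-138/41, M4=0
seg 0: a=-5, c=M0/2=0, d=(M1−M0)/(6·1)=-191/164, b=Δ0−h0·(2M0+M1)/6=1011/164
seg 1: a=0, c=M1/2=-573/164, d=(M2−M1)/(6·2)=313/328, b=Δ1−h1·(2M1+M2)/6=219/82
seg 2: a=-1, c=M2/2=183/82, d=(M3−M2)/(6·2)=-107/164, b=Δ2−h2·(2M2+M3)/6=6/41
seg 3: a=3, c=M3/2=-69/41, d=(M4−M3)/(6·2)=23/82, b=Δ3−h3·(2M3+M4)/6=51/41
t_q=2 → seg 1, τ=1; S=0+219/82·τ+-573/164·τ²+313/328·τ³=43/328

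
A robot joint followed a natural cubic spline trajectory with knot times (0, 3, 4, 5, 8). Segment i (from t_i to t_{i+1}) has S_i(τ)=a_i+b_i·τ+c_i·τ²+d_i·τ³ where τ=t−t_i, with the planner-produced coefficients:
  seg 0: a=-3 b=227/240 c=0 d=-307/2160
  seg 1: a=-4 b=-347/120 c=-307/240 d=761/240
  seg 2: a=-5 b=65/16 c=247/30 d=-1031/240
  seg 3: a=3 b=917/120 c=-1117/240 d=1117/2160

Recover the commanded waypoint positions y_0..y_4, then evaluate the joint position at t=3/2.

y_0=-3 y_1=-4 y_2=-5 y_3=3 y_4=-2
S(3/2) = -1319/640

y_0 = S_0(0) = a_0 = -3
y_1 = S_1(0) = a_1 = -4
y_2 = S_2(0) = a_2 = -5
y_3 = S_3(0) = a_3 = 3
y_4 = S_3(3) = -2
t_q=3/2 is in segment 0 (τ=3/2); S_0(τ)=-1319/640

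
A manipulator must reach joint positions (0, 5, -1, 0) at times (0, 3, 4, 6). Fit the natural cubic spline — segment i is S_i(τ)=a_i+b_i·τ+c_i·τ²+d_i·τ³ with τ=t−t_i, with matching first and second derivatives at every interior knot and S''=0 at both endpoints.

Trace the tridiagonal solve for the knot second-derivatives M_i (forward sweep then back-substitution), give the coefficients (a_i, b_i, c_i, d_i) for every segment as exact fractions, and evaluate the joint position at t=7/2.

Δ: Δ0=5/3, Δ1=-6, Δ2=1/2
row 1: diag=8, rhs=-46; c'=1/8, d'=-23/4
row 2: denom=6−1·1/8=47/8; d'=(39−1·-23/4)/(47/8)=358/47
back: M2=358/47
back: M1=-23/4−1/8·358/47=-315/47
M: M0=0, M1=-315/47, M2=358/47, M3=0
seg 0: a=0, c=M0/2=0, d=(M1−M0)/(6·3)=-35/94, b=Δ0−h0·(2M0+M1)/6=1415/282
seg 1: a=5, c=M1/2=-315/94, d=(M2−M1)/(6·1)=673/282, b=Δ1−h1·(2M1+M2)/6=-710/141
seg 2: a=-1, c=M2/2=179/47, d=(M3−M2)/(6·2)=-179/282, b=Δ2−h2·(2M2+M3)/6=-1291/282
t_q=7/2 → seg 1, τ=1/2; S=5+-710/141·τ+-315/94·τ²+673/282·τ³=1461/752

  seg 0: a=0 b=1415/282 c=0 d=-35/94
  seg 1: a=5 b=-710/141 c=-315/94 d=673/282
  seg 2: a=-1 b=-1291/282 c=179/47 d=-179/282
S(7/2) = 1461/752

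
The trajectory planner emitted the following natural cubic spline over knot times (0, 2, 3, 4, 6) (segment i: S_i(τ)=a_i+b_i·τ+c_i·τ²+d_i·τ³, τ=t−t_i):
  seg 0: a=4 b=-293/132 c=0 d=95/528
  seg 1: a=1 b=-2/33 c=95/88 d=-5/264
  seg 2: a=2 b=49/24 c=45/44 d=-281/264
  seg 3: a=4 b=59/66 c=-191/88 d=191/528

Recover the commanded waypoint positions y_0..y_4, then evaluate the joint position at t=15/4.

y_0=4 y_1=1 y_2=2 y_3=4 y_4=0
S(15/4) = 20599/5632

y_0 = S_0(0) = a_0 = 4
y_1 = S_1(0) = a_1 = 1
y_2 = S_2(0) = a_2 = 2
y_3 = S_3(0) = a_3 = 4
y_4 = S_3(2) = 0
t_q=15/4 is in segment 2 (τ=3/4); S_2(τ)=20599/5632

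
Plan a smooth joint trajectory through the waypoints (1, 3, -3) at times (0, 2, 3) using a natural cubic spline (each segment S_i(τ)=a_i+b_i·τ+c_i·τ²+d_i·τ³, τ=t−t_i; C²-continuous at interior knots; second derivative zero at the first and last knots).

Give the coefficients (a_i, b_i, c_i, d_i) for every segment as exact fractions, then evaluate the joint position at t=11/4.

Δ: Δ0=1, Δ1=-6
row 1: diag=6, rhs=-42; c'=1/6, d'=-7
back: M1=-7
M: M0=0, M1=-7, M2=0
seg 0: a=1, c=M0/2=0, d=(M1−M0)/(6·2)=-7/12, b=Δ0−h0·(2M0+M1)/6=10/3
seg 1: a=3, c=M1/2=-7/2, d=(M2−M1)/(6·1)=7/6, b=Δ1−h1·(2M1+M2)/6=-11/3
t_q=11/4 → seg 1, τ=3/4; S=3+-11/3·τ+-7/2·τ²+7/6·τ³=-157/128

  seg 0: a=1 b=10/3 c=0 d=-7/12
  seg 1: a=3 b=-11/3 c=-7/2 d=7/6
S(11/4) = -157/128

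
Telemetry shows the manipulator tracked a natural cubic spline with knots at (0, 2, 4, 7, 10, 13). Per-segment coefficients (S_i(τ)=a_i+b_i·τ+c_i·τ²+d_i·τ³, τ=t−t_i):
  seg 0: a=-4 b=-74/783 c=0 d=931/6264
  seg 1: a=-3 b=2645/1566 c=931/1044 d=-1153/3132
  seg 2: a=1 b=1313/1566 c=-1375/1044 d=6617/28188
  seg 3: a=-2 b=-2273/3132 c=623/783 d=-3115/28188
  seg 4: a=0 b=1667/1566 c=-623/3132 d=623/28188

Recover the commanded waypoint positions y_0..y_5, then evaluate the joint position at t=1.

y_0 = S_0(0) = a_0 = -4
y_1 = S_1(0) = a_1 = -3
y_2 = S_2(0) = a_2 = 1
y_3 = S_3(0) = a_3 = -2
y_4 = S_4(0) = a_4 = 0
y_5 = S_4(3) = 2
t_q=1 is in segment 0 (τ=1); S_0(τ)=-8239/2088

y_0=-4 y_1=-3 y_2=1 y_3=-2 y_4=0 y_5=2
S(1) = -8239/2088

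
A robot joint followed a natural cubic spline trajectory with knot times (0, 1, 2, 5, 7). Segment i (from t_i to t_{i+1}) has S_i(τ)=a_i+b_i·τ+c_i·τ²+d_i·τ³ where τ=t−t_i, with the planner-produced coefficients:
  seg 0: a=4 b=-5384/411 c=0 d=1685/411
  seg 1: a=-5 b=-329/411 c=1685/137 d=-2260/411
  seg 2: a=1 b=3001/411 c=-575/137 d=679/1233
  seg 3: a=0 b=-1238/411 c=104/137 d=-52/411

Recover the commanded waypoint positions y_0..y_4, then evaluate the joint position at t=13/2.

y_0=4 y_1=-5 y_2=1 y_3=0 y_4=-4
S(13/2) = -887/274

y_0 = S_0(0) = a_0 = 4
y_1 = S_1(0) = a_1 = -5
y_2 = S_2(0) = a_2 = 1
y_3 = S_3(0) = a_3 = 0
y_4 = S_3(2) = -4
t_q=13/2 is in segment 3 (τ=3/2); S_3(τ)=-887/274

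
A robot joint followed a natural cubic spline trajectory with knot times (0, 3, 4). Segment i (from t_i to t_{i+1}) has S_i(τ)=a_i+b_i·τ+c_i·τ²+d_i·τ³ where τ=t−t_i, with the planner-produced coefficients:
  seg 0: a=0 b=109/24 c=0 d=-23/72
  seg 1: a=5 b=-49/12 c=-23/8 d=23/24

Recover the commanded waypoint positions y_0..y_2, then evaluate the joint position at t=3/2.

y_0=0 y_1=5 y_2=-1
S(3/2) = 367/64

y_0 = S_0(0) = a_0 = 0
y_1 = S_1(0) = a_1 = 5
y_2 = S_1(1) = -1
t_q=3/2 is in segment 0 (τ=3/2); S_0(τ)=367/64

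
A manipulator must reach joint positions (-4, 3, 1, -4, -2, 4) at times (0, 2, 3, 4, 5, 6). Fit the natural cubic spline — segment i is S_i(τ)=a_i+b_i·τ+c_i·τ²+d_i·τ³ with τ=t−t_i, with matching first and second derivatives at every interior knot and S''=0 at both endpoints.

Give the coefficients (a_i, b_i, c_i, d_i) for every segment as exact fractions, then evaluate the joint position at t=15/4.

  seg 0: a=-4 b=3203/642 c=0 d=-239/642
  seg 1: a=3 b=335/642 c=-239/107 d=-185/642
  seg 2: a=1 b=-1544/321 c=-663/214 d=1867/642
  seg 3: a=-4 b=-1465/642 c=602/107 d=-863/642
  seg 4: a=-2 b=1585/321 c=341/214 d=-341/642
S(15/4) = -42777/13696

Δ: Δ0=7/2, Δ1=-2, Δ2=-5, Δ3=2, Δ4=6
row 1: diag=6, rhs=-33; c'=1/6, d'=-11/2
row 2: denom=4−1·1/6=23/6; d'=(-18−1·-11/2)/(23/6)=-75/23
row 3: denom=4−1·6/23=86/23; d'=(42−1·-75/23)/(86/23)=1041/86
row 4: denom=4−1·23/86=321/86; d'=(24−1·1041/86)/(321/86)=341/107
back: M4=341/107
back: M3=1041/86−23/86·341/107=1204/107
back: M2=-75/23−6/23·1204/107=-663/107
back: M1=-11/2−1/6·-663/107=-478/107
M: M0=0, M1=-478/107, M2=-663/107, M3=1204/107, M4=341/107, M5=0
seg 0: a=-4, c=M0/2=0, d=(M1−M0)/(6·2)=-239/642, b=Δ0−h0·(2M0+M1)/6=3203/642
seg 1: a=3, c=M1/2=-239/107, d=(M2−M1)/(6·1)=-185/642, b=Δ1−h1·(2M1+M2)/6=335/642
seg 2: a=1, c=M2/2=-663/214, d=(M3−M2)/(6·1)=1867/642, b=Δ2−h2·(2M2+M3)/6=-1544/321
seg 3: a=-4, c=M3/2=602/107, d=(M4−M3)/(6·1)=-863/642, b=Δ3−h3·(2M3+M4)/6=-1465/642
seg 4: a=-2, c=M4/2=341/214, d=(M5−M4)/(6·1)=-341/642, b=Δ4−h4·(2M4+M5)/6=1585/321
t_q=15/4 → seg 2, τ=3/4; S=1+-1544/321·τ+-663/214·τ²+1867/642·τ³=-42777/13696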